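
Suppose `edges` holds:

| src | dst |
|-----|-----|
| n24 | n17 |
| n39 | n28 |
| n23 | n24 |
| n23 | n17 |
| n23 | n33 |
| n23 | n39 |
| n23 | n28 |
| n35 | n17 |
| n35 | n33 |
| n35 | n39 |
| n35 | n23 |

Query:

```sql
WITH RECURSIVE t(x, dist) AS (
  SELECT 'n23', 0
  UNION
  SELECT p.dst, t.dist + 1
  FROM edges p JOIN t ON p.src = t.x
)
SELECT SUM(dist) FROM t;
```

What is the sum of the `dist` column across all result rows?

Base: (n23, dist=0).
Iteration 1: edges from {n23} -> (n17, dist=1), (n24, dist=1), (n28, dist=1), (n33, dist=1), (n39, dist=1).
Iteration 2: edges from {n17,n24,n28,n33,n39} -> (n17, dist=2), (n28, dist=2).
Iteration 3: no outgoing edges from {n17,n28}; recursion stops.
SUM(dist) = 0 + 1 + 1 + 1 + 1 + 1 + 2 + 2 = 9.

9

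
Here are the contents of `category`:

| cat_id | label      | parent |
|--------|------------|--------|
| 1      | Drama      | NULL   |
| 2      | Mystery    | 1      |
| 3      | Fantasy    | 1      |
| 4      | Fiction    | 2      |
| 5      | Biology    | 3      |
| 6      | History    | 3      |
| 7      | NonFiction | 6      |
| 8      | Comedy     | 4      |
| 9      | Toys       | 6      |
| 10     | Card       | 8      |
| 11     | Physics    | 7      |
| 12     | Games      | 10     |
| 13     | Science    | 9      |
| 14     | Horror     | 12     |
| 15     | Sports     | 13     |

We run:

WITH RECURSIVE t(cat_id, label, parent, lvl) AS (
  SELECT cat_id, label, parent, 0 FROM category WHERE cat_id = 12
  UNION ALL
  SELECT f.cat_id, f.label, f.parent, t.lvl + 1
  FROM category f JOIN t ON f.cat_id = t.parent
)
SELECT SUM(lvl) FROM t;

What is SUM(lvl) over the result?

Base: cat_id=12 (Games), parent=10, lvl 0.
Iteration 1: join on cat_id=10 -> Card (id 10, parent=8, lvl 1).
Iteration 2: join on cat_id=8 -> Comedy (id 8, parent=4, lvl 2).
Iteration 3: join on cat_id=4 -> Fiction (id 4, parent=2, lvl 3).
Iteration 4: join on cat_id=2 -> Mystery (id 2, parent=1, lvl 4).
Iteration 5: join on cat_id=1 -> Drama (id 1, parent=NULL, lvl 5).
Iteration 6: parent is NULL; no match; recursion stops.
SUM(lvl) = 0 + 1 + 2 + 3 + 4 + 5 = 15.

15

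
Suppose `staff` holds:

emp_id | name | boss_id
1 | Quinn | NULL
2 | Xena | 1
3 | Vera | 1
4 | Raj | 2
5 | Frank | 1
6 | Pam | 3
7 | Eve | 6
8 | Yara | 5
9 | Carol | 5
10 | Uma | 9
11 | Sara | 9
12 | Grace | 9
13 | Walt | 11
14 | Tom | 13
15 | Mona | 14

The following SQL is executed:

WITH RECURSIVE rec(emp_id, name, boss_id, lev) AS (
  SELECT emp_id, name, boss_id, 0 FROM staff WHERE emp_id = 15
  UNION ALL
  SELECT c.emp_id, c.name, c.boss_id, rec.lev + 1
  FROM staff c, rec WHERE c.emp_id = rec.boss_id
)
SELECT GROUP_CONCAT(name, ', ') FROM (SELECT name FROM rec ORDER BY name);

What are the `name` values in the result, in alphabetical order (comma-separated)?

Base: emp_id=15 (Mona), boss_id=14, lev 0.
Iteration 1: join on emp_id=14 -> Tom (id 14, boss_id=13, lev 1).
Iteration 2: join on emp_id=13 -> Walt (id 13, boss_id=11, lev 2).
Iteration 3: join on emp_id=11 -> Sara (id 11, boss_id=9, lev 3).
Iteration 4: join on emp_id=9 -> Carol (id 9, boss_id=5, lev 4).
Iteration 5: join on emp_id=5 -> Frank (id 5, boss_id=1, lev 5).
Iteration 6: join on emp_id=1 -> Quinn (id 1, boss_id=NULL, lev 6).
Iteration 7: boss_id is NULL; no match; recursion stops.

Carol, Frank, Mona, Quinn, Sara, Tom, Walt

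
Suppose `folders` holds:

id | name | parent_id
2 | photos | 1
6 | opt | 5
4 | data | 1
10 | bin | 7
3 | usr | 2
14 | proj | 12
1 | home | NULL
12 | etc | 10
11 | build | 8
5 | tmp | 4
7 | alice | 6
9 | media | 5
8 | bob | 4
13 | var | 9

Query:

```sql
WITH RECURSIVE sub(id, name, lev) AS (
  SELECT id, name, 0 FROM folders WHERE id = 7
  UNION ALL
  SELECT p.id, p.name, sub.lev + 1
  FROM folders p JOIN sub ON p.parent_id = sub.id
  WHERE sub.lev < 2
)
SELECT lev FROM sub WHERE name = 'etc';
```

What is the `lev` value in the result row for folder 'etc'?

Base: id=7 (alice) at lev 0.
Iteration 1: rows with parent_id in {7} -> bin (id 10, lev 1).
Iteration 2: rows with parent_id in {10} -> etc (id 12, lev 2).
Iteration 3: lev < 2 fails for all current rows; recursion stops.

2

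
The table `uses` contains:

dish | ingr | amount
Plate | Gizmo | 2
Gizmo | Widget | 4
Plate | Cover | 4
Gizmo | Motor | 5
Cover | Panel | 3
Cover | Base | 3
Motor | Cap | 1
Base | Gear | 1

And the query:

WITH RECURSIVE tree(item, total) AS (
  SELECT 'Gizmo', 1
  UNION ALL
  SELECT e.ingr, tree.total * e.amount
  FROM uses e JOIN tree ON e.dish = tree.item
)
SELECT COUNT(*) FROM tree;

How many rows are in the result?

Base: (Gizmo, total=1).
Iteration 1: components of {Gizmo} -> Motor = 1*5 = 5, Widget = 1*4 = 4.
Iteration 2: components of {Motor,Widget} -> Cap = 5*1 = 5.
Iteration 3: no further components; recursion stops.
Total rows emitted: 4.

4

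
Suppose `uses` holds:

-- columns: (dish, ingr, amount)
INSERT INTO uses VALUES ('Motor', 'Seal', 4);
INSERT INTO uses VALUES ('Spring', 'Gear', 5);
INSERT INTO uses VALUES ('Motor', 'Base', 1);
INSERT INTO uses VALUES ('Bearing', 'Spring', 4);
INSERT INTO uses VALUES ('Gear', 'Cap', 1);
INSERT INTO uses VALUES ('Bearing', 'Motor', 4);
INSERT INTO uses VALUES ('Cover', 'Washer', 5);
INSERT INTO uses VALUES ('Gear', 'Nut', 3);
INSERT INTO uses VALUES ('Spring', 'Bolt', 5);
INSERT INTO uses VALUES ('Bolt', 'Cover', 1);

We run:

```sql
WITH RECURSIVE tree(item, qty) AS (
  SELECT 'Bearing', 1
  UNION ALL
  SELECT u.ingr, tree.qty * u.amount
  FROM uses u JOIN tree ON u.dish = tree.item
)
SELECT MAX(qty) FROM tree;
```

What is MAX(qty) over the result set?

100

Base: (Bearing, qty=1).
Iteration 1: components of {Bearing} -> Motor = 1*4 = 4, Spring = 1*4 = 4.
Iteration 2: components of {Motor,Spring} -> Base = 4*1 = 4, Bolt = 4*5 = 20, Gear = 4*5 = 20, Seal = 4*4 = 16.
Iteration 3: components of {Base,Bolt,Gear,Seal} -> Cap = 20*1 = 20, Cover = 20*1 = 20, Nut = 20*3 = 60.
Iteration 4: components of {Cap,Cover,Nut} -> Washer = 20*5 = 100.
Iteration 5: no further components; recursion stops.
qty values: 1, 4, 4, 16, 4, 20, 20, 20, 60, 20, 100; the maximum is 100.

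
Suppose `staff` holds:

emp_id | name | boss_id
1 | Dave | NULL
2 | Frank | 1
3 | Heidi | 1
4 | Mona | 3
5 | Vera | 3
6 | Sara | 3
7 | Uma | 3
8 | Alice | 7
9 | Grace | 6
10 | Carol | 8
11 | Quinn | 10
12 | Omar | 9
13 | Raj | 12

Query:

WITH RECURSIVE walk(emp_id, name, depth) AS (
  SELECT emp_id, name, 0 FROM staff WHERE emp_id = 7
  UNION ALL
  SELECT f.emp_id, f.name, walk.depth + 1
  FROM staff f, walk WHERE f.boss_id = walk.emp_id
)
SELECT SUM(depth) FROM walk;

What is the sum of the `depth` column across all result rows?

Base: emp_id=7 (Uma) at depth 0.
Iteration 1: rows with boss_id in {7} -> Alice (id 8, depth 1).
Iteration 2: rows with boss_id in {8} -> Carol (id 10, depth 2).
Iteration 3: rows with boss_id in {10} -> Quinn (id 11, depth 3).
Iteration 4: no rows with boss_id in {11}; recursion stops.
SUM(depth) = 0 + 1 + 2 + 3 = 6.

6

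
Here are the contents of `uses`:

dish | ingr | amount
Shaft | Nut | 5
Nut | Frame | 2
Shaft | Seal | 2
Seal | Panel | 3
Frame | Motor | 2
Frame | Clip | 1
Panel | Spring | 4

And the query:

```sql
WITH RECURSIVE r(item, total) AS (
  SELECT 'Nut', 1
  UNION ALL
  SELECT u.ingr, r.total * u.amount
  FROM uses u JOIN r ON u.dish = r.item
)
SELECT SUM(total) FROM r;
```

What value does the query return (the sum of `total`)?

9

Base: (Nut, total=1).
Iteration 1: components of {Nut} -> Frame = 1*2 = 2.
Iteration 2: components of {Frame} -> Clip = 2*1 = 2, Motor = 2*2 = 4.
Iteration 3: no further components; recursion stops.
SUM(total) = 1 + 2 + 4 + 2 = 9.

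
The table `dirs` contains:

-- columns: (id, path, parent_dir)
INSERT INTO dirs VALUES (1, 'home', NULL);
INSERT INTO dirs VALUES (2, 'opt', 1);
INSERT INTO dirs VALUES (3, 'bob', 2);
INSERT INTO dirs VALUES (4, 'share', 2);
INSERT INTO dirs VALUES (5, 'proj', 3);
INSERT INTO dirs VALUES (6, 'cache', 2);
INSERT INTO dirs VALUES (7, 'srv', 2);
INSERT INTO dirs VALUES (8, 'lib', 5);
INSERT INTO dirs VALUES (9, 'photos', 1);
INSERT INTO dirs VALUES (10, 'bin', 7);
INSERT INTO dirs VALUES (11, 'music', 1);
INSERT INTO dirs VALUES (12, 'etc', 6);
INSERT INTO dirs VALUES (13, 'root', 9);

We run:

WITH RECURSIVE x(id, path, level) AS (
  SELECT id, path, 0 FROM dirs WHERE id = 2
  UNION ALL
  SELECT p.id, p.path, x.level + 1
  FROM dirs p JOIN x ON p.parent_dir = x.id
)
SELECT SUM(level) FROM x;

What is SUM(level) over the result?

13

Base: id=2 (opt) at level 0.
Iteration 1: rows with parent_dir in {2} -> bob (id 3, level 1), share (id 4, level 1), cache (id 6, level 1), srv (id 7, level 1).
Iteration 2: rows with parent_dir in {3,4,6,7} -> proj (id 5, level 2), bin (id 10, level 2), etc (id 12, level 2).
Iteration 3: rows with parent_dir in {5,10,12} -> lib (id 8, level 3).
Iteration 4: no rows with parent_dir in {8}; recursion stops.
SUM(level) = 0 + 1 + 1 + 1 + 1 + 2 + 2 + 2 + 3 = 13.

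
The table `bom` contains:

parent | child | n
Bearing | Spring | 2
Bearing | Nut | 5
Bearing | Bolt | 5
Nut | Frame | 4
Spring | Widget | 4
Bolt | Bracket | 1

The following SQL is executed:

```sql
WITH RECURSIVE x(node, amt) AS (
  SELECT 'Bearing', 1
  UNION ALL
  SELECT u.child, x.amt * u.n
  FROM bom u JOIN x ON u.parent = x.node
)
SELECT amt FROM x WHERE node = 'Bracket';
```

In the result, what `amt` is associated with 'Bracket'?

Base: (Bearing, amt=1).
Iteration 1: components of {Bearing} -> Bolt = 1*5 = 5, Nut = 1*5 = 5, Spring = 1*2 = 2.
Iteration 2: components of {Bolt,Nut,Spring} -> Bracket = 5*1 = 5, Frame = 5*4 = 20, Widget = 2*4 = 8.
Iteration 3: no further components; recursion stops.

5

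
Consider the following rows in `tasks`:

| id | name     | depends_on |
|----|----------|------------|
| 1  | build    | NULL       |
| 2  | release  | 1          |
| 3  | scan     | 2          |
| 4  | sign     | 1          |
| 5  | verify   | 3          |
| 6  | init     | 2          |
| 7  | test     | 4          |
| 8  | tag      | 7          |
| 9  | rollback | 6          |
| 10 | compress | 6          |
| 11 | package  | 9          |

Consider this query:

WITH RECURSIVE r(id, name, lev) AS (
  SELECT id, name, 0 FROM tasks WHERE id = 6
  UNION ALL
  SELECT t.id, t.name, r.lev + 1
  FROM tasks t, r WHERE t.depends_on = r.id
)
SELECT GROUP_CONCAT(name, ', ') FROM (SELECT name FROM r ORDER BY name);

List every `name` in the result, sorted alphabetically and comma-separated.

Base: id=6 (init) at lev 0.
Iteration 1: rows with depends_on in {6} -> rollback (id 9, lev 1), compress (id 10, lev 1).
Iteration 2: rows with depends_on in {9,10} -> package (id 11, lev 2).
Iteration 3: no rows with depends_on in {11}; recursion stops.

compress, init, package, rollback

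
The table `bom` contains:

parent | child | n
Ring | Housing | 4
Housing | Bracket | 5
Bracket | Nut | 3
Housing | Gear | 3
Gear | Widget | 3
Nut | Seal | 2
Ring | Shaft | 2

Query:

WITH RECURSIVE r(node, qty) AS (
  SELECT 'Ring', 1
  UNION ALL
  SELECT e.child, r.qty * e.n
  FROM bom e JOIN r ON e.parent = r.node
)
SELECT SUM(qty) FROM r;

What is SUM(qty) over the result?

255

Base: (Ring, qty=1).
Iteration 1: components of {Ring} -> Housing = 1*4 = 4, Shaft = 1*2 = 2.
Iteration 2: components of {Housing,Shaft} -> Bracket = 4*5 = 20, Gear = 4*3 = 12.
Iteration 3: components of {Bracket,Gear} -> Nut = 20*3 = 60, Widget = 12*3 = 36.
Iteration 4: components of {Nut,Widget} -> Seal = 60*2 = 120.
Iteration 5: no further components; recursion stops.
SUM(qty) = 1 + 4 + 2 + 20 + 12 + 60 + 36 + 120 = 255.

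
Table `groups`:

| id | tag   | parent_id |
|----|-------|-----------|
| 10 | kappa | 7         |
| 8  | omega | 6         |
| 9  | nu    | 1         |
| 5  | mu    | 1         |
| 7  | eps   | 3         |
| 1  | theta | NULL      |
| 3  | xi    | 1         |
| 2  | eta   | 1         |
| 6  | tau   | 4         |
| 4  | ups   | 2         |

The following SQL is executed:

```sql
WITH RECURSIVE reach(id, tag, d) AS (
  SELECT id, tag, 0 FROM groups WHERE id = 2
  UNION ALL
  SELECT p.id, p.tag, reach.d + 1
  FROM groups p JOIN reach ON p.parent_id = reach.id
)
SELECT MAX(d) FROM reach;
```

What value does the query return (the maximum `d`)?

3

Base: id=2 (eta) at d 0.
Iteration 1: rows with parent_id in {2} -> ups (id 4, d 1).
Iteration 2: rows with parent_id in {4} -> tau (id 6, d 2).
Iteration 3: rows with parent_id in {6} -> omega (id 8, d 3).
Iteration 4: no rows with parent_id in {8}; recursion stops.
d values: 0, 1, 2, 3; the maximum is 3.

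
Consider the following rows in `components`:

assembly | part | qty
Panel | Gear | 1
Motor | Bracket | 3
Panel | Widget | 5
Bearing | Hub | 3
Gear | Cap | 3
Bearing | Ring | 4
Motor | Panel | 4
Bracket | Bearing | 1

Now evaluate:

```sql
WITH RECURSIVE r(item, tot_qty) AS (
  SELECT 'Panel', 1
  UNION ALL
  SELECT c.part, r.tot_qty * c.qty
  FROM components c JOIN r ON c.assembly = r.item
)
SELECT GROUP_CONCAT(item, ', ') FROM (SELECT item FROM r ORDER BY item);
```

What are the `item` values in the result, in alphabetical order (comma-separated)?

Base: (Panel, tot_qty=1).
Iteration 1: components of {Panel} -> Gear = 1*1 = 1, Widget = 1*5 = 5.
Iteration 2: components of {Gear,Widget} -> Cap = 1*3 = 3.
Iteration 3: no further components; recursion stops.

Cap, Gear, Panel, Widget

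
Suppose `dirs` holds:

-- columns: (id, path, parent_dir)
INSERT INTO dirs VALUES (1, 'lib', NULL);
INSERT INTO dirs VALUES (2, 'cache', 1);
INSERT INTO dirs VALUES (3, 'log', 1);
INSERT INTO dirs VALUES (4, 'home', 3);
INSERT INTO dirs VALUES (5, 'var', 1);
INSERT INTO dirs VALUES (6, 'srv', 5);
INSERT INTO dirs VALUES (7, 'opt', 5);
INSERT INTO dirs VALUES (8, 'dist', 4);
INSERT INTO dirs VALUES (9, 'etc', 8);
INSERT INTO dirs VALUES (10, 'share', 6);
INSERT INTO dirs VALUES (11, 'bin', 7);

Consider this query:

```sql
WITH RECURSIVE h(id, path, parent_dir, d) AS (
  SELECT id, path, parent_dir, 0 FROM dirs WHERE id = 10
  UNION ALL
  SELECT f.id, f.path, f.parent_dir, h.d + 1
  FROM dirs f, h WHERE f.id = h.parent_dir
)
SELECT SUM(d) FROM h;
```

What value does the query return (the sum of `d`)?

6

Base: id=10 (share), parent_dir=6, d 0.
Iteration 1: join on id=6 -> srv (id 6, parent_dir=5, d 1).
Iteration 2: join on id=5 -> var (id 5, parent_dir=1, d 2).
Iteration 3: join on id=1 -> lib (id 1, parent_dir=NULL, d 3).
Iteration 4: parent_dir is NULL; no match; recursion stops.
SUM(d) = 0 + 1 + 2 + 3 = 6.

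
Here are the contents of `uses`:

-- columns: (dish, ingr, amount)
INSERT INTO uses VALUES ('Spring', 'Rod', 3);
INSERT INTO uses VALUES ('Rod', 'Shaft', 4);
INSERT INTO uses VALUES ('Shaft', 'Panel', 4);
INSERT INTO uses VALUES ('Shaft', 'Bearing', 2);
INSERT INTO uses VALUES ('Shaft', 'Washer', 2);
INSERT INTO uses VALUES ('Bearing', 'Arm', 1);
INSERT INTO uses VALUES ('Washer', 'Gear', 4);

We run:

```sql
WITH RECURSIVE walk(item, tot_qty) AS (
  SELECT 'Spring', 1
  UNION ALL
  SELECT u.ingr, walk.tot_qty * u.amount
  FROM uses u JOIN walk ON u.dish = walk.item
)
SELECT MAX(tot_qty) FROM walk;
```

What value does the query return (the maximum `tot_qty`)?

Base: (Spring, tot_qty=1).
Iteration 1: components of {Spring} -> Rod = 1*3 = 3.
Iteration 2: components of {Rod} -> Shaft = 3*4 = 12.
Iteration 3: components of {Shaft} -> Bearing = 12*2 = 24, Panel = 12*4 = 48, Washer = 12*2 = 24.
Iteration 4: components of {Bearing,Panel,Washer} -> Arm = 24*1 = 24, Gear = 24*4 = 96.
Iteration 5: no further components; recursion stops.
tot_qty values: 1, 3, 12, 48, 24, 24, 24, 96; the maximum is 96.

96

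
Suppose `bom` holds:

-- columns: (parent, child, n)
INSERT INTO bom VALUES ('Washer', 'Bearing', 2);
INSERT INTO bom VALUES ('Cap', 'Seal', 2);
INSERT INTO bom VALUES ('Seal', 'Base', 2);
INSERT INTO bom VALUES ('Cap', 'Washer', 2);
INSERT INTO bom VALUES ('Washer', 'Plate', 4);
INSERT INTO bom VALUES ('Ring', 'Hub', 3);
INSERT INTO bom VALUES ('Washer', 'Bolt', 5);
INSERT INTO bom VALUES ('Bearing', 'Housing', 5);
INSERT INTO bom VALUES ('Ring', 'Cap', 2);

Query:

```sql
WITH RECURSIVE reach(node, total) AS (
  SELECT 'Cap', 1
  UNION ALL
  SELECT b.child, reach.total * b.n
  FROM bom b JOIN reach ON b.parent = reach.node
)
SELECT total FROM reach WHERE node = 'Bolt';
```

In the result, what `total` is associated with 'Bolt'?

Base: (Cap, total=1).
Iteration 1: components of {Cap} -> Seal = 1*2 = 2, Washer = 1*2 = 2.
Iteration 2: components of {Seal,Washer} -> Base = 2*2 = 4, Bearing = 2*2 = 4, Bolt = 2*5 = 10, Plate = 2*4 = 8.
Iteration 3: components of {Base,Bearing,Bolt,Plate} -> Housing = 4*5 = 20.
Iteration 4: no further components; recursion stops.

10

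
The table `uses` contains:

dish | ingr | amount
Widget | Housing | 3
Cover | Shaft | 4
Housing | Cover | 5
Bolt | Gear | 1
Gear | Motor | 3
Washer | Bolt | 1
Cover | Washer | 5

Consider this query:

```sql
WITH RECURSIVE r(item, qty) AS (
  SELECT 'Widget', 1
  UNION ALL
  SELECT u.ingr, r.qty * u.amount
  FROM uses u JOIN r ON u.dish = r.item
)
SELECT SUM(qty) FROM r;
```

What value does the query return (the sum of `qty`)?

529

Base: (Widget, qty=1).
Iteration 1: components of {Widget} -> Housing = 1*3 = 3.
Iteration 2: components of {Housing} -> Cover = 3*5 = 15.
Iteration 3: components of {Cover} -> Shaft = 15*4 = 60, Washer = 15*5 = 75.
Iteration 4: components of {Shaft,Washer} -> Bolt = 75*1 = 75.
Iteration 5: components of {Bolt} -> Gear = 75*1 = 75.
Iteration 6: components of {Gear} -> Motor = 75*3 = 225.
Iteration 7: no further components; recursion stops.
SUM(qty) = 1 + 3 + 15 + 75 + 60 + 75 + 75 + 225 = 529.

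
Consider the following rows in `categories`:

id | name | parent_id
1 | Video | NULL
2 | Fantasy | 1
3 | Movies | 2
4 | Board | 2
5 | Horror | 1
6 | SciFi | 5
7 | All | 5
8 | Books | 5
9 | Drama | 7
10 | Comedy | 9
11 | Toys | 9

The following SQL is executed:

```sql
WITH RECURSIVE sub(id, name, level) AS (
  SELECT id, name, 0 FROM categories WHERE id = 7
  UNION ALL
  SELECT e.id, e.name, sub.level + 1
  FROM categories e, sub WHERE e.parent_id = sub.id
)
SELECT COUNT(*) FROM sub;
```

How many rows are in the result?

4

Base: id=7 (All) at level 0.
Iteration 1: rows with parent_id in {7} -> Drama (id 9, level 1).
Iteration 2: rows with parent_id in {9} -> Comedy (id 10, level 2), Toys (id 11, level 2).
Iteration 3: no rows with parent_id in {10,11}; recursion stops.
Total rows emitted: 4.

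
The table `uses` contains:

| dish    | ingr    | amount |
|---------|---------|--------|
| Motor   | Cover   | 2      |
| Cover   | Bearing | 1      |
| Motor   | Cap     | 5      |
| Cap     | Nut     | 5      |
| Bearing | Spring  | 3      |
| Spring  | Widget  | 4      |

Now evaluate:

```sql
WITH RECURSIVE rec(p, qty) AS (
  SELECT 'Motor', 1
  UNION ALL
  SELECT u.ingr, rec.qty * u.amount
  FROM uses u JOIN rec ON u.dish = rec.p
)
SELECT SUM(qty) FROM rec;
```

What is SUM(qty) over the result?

Base: (Motor, qty=1).
Iteration 1: components of {Motor} -> Cap = 1*5 = 5, Cover = 1*2 = 2.
Iteration 2: components of {Cap,Cover} -> Bearing = 2*1 = 2, Nut = 5*5 = 25.
Iteration 3: components of {Bearing,Nut} -> Spring = 2*3 = 6.
Iteration 4: components of {Spring} -> Widget = 6*4 = 24.
Iteration 5: no further components; recursion stops.
SUM(qty) = 1 + 2 + 5 + 2 + 25 + 6 + 24 = 65.

65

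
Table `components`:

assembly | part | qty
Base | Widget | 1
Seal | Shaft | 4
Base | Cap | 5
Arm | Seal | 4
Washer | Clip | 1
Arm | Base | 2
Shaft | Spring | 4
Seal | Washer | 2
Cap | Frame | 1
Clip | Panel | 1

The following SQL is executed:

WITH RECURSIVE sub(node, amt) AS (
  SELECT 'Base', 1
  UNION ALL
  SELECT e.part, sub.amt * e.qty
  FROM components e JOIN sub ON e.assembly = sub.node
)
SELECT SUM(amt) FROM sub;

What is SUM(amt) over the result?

Base: (Base, amt=1).
Iteration 1: components of {Base} -> Cap = 1*5 = 5, Widget = 1*1 = 1.
Iteration 2: components of {Cap,Widget} -> Frame = 5*1 = 5.
Iteration 3: no further components; recursion stops.
SUM(amt) = 1 + 1 + 5 + 5 = 12.

12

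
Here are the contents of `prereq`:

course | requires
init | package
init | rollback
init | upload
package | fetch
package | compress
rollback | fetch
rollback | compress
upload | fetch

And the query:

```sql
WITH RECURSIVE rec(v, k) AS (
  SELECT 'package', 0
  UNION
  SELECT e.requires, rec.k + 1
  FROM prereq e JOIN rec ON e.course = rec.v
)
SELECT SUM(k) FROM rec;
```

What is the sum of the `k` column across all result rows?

2

Base: (package, k=0).
Iteration 1: edges from {package} -> (compress, k=1), (fetch, k=1).
Iteration 2: no outgoing edges from {compress,fetch}; recursion stops.
SUM(k) = 0 + 1 + 1 = 2.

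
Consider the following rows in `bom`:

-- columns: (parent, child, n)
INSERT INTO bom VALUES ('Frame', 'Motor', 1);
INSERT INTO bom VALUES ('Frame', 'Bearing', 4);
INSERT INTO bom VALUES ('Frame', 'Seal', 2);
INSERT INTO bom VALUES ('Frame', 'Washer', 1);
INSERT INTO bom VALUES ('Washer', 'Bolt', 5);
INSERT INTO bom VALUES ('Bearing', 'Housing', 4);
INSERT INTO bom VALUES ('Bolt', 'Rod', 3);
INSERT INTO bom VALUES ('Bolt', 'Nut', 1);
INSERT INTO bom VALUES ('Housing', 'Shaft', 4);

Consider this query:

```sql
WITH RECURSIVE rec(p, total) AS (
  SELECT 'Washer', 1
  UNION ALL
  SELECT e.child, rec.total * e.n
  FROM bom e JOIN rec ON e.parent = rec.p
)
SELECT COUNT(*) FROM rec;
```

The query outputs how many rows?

4

Base: (Washer, total=1).
Iteration 1: components of {Washer} -> Bolt = 1*5 = 5.
Iteration 2: components of {Bolt} -> Nut = 5*1 = 5, Rod = 5*3 = 15.
Iteration 3: no further components; recursion stops.
Total rows emitted: 4.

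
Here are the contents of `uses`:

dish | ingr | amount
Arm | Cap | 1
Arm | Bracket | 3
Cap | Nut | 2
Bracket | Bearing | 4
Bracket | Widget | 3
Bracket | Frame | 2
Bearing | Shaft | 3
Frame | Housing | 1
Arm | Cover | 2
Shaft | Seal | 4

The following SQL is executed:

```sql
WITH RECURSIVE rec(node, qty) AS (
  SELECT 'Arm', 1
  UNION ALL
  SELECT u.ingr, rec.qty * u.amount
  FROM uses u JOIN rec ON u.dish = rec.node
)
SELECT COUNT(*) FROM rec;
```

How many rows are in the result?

11

Base: (Arm, qty=1).
Iteration 1: components of {Arm} -> Bracket = 1*3 = 3, Cap = 1*1 = 1, Cover = 1*2 = 2.
Iteration 2: components of {Bracket,Cap,Cover} -> Bearing = 3*4 = 12, Frame = 3*2 = 6, Nut = 1*2 = 2, Widget = 3*3 = 9.
Iteration 3: components of {Bearing,Frame,Nut,Widget} -> Housing = 6*1 = 6, Shaft = 12*3 = 36.
Iteration 4: components of {Housing,Shaft} -> Seal = 36*4 = 144.
Iteration 5: no further components; recursion stops.
Total rows emitted: 11.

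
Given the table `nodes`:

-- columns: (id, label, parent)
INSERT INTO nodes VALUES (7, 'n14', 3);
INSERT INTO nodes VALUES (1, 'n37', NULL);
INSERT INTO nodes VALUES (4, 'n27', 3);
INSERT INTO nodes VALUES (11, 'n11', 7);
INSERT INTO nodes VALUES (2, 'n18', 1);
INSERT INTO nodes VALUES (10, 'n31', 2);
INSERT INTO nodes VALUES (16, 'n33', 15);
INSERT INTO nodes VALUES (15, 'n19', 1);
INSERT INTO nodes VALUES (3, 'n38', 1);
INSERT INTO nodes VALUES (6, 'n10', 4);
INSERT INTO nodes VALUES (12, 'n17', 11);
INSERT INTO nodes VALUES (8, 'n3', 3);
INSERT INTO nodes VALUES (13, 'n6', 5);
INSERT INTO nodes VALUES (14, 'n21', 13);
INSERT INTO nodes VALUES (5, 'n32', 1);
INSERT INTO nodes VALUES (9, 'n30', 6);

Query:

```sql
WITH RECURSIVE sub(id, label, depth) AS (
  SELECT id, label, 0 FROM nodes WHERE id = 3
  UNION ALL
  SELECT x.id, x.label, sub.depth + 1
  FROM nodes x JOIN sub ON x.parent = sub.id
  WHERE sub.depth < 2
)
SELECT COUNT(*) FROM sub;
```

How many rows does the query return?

6

Base: id=3 (n38) at depth 0.
Iteration 1: rows with parent in {3} -> n27 (id 4, depth 1), n14 (id 7, depth 1), n3 (id 8, depth 1).
Iteration 2: rows with parent in {4,7,8} -> n10 (id 6, depth 2), n11 (id 11, depth 2).
Iteration 3: depth < 2 fails for all current rows; recursion stops.
Total rows emitted: 6.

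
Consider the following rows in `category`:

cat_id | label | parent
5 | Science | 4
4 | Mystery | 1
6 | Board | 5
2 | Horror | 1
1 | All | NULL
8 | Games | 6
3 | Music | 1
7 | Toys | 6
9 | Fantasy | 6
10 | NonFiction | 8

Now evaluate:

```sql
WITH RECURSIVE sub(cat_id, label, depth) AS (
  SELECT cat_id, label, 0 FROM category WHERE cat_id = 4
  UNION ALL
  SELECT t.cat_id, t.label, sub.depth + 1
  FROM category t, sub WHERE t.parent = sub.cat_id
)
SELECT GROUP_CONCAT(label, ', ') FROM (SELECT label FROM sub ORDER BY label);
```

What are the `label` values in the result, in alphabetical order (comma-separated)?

Board, Fantasy, Games, Mystery, NonFiction, Science, Toys

Base: cat_id=4 (Mystery) at depth 0.
Iteration 1: rows with parent in {4} -> Science (id 5, depth 1).
Iteration 2: rows with parent in {5} -> Board (id 6, depth 2).
Iteration 3: rows with parent in {6} -> Toys (id 7, depth 3), Games (id 8, depth 3), Fantasy (id 9, depth 3).
Iteration 4: rows with parent in {7,8,9} -> NonFiction (id 10, depth 4).
Iteration 5: no rows with parent in {10}; recursion stops.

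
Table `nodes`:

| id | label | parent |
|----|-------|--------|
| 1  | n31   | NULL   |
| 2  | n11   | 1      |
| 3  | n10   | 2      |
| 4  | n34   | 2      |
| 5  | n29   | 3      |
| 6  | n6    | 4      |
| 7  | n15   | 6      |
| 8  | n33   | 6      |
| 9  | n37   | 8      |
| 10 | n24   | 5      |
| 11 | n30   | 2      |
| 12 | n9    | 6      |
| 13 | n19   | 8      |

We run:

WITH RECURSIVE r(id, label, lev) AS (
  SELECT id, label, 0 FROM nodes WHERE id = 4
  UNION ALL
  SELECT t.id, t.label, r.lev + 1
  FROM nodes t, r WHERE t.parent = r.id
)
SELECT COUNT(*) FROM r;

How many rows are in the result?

7

Base: id=4 (n34) at lev 0.
Iteration 1: rows with parent in {4} -> n6 (id 6, lev 1).
Iteration 2: rows with parent in {6} -> n15 (id 7, lev 2), n33 (id 8, lev 2), n9 (id 12, lev 2).
Iteration 3: rows with parent in {7,8,12} -> n37 (id 9, lev 3), n19 (id 13, lev 3).
Iteration 4: no rows with parent in {9,13}; recursion stops.
Total rows emitted: 7.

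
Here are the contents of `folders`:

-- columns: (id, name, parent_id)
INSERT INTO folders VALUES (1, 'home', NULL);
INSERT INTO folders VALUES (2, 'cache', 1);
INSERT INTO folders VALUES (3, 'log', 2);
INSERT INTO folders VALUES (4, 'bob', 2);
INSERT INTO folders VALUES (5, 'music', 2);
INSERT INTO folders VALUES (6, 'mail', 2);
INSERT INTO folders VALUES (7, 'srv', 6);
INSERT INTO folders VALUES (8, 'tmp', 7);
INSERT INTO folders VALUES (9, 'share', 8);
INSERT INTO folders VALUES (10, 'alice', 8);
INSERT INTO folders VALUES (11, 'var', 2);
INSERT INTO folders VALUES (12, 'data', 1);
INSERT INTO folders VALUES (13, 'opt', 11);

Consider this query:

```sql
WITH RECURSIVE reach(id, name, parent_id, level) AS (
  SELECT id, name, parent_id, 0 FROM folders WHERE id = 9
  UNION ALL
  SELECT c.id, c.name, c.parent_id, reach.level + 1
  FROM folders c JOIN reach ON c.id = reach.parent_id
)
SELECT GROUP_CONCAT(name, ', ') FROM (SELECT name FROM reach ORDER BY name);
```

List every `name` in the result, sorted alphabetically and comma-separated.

cache, home, mail, share, srv, tmp

Base: id=9 (share), parent_id=8, level 0.
Iteration 1: join on id=8 -> tmp (id 8, parent_id=7, level 1).
Iteration 2: join on id=7 -> srv (id 7, parent_id=6, level 2).
Iteration 3: join on id=6 -> mail (id 6, parent_id=2, level 3).
Iteration 4: join on id=2 -> cache (id 2, parent_id=1, level 4).
Iteration 5: join on id=1 -> home (id 1, parent_id=NULL, level 5).
Iteration 6: parent_id is NULL; no match; recursion stops.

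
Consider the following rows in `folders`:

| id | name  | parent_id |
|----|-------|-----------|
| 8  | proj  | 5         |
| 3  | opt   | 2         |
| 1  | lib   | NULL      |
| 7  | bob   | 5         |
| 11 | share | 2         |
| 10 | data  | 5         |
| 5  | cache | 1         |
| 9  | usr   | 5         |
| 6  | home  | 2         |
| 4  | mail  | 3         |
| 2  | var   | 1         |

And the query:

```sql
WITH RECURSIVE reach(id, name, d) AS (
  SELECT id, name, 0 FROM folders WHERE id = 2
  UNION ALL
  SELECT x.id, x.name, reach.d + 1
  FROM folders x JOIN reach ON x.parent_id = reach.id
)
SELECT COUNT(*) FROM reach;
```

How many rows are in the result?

Base: id=2 (var) at d 0.
Iteration 1: rows with parent_id in {2} -> opt (id 3, d 1), home (id 6, d 1), share (id 11, d 1).
Iteration 2: rows with parent_id in {3,6,11} -> mail (id 4, d 2).
Iteration 3: no rows with parent_id in {4}; recursion stops.
Total rows emitted: 5.

5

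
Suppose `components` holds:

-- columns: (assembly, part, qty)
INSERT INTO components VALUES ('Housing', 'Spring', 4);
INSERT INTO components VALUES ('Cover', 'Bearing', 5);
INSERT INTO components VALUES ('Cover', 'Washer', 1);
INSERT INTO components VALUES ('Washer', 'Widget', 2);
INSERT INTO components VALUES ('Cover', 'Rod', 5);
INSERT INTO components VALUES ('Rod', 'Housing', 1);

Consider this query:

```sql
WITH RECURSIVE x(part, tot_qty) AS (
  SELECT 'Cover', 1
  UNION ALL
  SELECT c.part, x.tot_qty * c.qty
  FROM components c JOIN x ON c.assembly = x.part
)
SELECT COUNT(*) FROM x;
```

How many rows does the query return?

Base: (Cover, tot_qty=1).
Iteration 1: components of {Cover} -> Bearing = 1*5 = 5, Rod = 1*5 = 5, Washer = 1*1 = 1.
Iteration 2: components of {Bearing,Rod,Washer} -> Housing = 5*1 = 5, Widget = 1*2 = 2.
Iteration 3: components of {Housing,Widget} -> Spring = 5*4 = 20.
Iteration 4: no further components; recursion stops.
Total rows emitted: 7.

7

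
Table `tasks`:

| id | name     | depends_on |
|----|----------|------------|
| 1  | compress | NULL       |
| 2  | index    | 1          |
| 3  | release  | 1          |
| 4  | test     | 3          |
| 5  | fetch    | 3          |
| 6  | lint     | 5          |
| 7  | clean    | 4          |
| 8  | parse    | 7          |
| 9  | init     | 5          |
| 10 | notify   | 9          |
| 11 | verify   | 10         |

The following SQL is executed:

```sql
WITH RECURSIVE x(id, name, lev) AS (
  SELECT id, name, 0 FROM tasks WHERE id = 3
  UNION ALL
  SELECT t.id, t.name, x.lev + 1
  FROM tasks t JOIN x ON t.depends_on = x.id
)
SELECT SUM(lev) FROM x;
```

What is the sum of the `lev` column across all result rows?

18

Base: id=3 (release) at lev 0.
Iteration 1: rows with depends_on in {3} -> test (id 4, lev 1), fetch (id 5, lev 1).
Iteration 2: rows with depends_on in {4,5} -> lint (id 6, lev 2), clean (id 7, lev 2), init (id 9, lev 2).
Iteration 3: rows with depends_on in {6,7,9} -> parse (id 8, lev 3), notify (id 10, lev 3).
Iteration 4: rows with depends_on in {8,10} -> verify (id 11, lev 4).
Iteration 5: no rows with depends_on in {11}; recursion stops.
SUM(lev) = 0 + 1 + 1 + 2 + 2 + 2 + 3 + 3 + 4 = 18.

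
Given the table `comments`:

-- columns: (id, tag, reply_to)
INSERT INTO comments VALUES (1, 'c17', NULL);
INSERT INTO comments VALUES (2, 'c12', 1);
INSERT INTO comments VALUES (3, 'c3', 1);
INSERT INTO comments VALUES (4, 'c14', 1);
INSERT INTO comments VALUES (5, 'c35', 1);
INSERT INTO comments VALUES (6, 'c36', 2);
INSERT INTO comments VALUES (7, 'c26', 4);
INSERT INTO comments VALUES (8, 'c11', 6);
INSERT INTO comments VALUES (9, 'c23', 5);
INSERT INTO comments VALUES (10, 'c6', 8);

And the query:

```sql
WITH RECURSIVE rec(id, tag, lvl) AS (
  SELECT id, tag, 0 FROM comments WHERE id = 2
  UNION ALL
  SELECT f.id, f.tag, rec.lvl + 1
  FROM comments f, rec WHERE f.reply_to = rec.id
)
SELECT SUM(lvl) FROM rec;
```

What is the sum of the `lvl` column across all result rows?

6

Base: id=2 (c12) at lvl 0.
Iteration 1: rows with reply_to in {2} -> c36 (id 6, lvl 1).
Iteration 2: rows with reply_to in {6} -> c11 (id 8, lvl 2).
Iteration 3: rows with reply_to in {8} -> c6 (id 10, lvl 3).
Iteration 4: no rows with reply_to in {10}; recursion stops.
SUM(lvl) = 0 + 1 + 2 + 3 = 6.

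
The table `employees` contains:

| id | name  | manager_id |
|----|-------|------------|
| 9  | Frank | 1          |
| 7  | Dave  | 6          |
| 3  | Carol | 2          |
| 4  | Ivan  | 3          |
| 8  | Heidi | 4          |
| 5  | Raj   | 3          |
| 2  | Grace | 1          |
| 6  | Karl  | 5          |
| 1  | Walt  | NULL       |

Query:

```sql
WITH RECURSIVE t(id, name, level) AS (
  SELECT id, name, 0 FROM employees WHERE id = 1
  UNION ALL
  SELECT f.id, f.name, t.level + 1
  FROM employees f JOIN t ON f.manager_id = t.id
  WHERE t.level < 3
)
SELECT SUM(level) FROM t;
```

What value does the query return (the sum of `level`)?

Base: id=1 (Walt) at level 0.
Iteration 1: rows with manager_id in {1} -> Grace (id 2, level 1), Frank (id 9, level 1).
Iteration 2: rows with manager_id in {2,9} -> Carol (id 3, level 2).
Iteration 3: rows with manager_id in {3} -> Ivan (id 4, level 3), Raj (id 5, level 3).
Iteration 4: level < 3 fails for all current rows; recursion stops.
SUM(level) = 0 + 1 + 1 + 2 + 3 + 3 = 10.

10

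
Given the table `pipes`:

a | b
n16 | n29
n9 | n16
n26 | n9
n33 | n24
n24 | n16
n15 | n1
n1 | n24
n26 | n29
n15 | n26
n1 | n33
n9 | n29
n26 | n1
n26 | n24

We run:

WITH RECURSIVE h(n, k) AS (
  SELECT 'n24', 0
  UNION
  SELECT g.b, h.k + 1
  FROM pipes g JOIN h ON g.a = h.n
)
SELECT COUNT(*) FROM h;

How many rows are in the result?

Base: (n24, k=0).
Iteration 1: edges from {n24} -> (n16, k=1).
Iteration 2: edges from {n16} -> (n29, k=2).
Iteration 3: no outgoing edges from {n29}; recursion stops.
Total rows emitted: 3.

3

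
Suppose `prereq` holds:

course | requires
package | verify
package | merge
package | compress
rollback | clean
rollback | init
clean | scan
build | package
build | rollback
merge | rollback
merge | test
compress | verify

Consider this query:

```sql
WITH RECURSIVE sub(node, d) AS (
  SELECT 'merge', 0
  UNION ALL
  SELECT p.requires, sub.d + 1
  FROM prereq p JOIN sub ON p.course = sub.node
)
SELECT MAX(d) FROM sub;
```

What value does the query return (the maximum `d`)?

3

Base: (merge, d=0).
Iteration 1: edges from {merge} -> (rollback, d=1), (test, d=1).
Iteration 2: edges from {rollback,test} -> (clean, d=2), (init, d=2).
Iteration 3: edges from {clean,init} -> (scan, d=3).
Iteration 4: no outgoing edges from {scan}; recursion stops.
d values: 0, 1, 1, 2, 2, 3; the maximum is 3.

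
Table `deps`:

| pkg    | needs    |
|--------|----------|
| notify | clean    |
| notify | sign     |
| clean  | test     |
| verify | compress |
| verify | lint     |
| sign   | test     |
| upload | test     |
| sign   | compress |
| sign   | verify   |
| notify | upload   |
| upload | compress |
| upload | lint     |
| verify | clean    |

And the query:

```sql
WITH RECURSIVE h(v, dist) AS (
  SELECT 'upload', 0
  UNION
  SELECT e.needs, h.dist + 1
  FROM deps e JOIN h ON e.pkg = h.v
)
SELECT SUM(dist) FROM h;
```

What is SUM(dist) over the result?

3

Base: (upload, dist=0).
Iteration 1: edges from {upload} -> (compress, dist=1), (lint, dist=1), (test, dist=1).
Iteration 2: no outgoing edges from {compress,lint,test}; recursion stops.
SUM(dist) = 0 + 1 + 1 + 1 = 3.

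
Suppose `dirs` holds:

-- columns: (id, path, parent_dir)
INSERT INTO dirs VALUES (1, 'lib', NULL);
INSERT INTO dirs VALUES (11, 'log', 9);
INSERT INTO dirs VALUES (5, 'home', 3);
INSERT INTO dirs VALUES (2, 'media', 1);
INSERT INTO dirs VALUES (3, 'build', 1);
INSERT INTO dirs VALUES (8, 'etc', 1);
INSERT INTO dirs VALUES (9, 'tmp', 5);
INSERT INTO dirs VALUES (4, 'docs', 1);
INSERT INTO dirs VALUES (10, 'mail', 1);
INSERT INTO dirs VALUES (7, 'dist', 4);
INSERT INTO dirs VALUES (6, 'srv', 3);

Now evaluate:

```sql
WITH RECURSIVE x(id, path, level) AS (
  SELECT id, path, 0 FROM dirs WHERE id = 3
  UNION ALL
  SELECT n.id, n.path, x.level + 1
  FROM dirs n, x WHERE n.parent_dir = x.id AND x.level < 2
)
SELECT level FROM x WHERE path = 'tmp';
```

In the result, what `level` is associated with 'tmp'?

Base: id=3 (build) at level 0.
Iteration 1: rows with parent_dir in {3} -> home (id 5, level 1), srv (id 6, level 1).
Iteration 2: rows with parent_dir in {5,6} -> tmp (id 9, level 2).
Iteration 3: level < 2 fails for all current rows; recursion stops.

2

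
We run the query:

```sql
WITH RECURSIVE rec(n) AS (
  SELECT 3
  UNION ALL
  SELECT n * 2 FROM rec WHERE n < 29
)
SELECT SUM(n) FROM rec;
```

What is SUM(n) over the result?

93

Base: n=3.
Iteration 1: 3 < 29 holds -> n = 3 * 2 = 6.
Iteration 2: 6 < 29 holds -> n = 6 * 2 = 12.
Iteration 3: 12 < 29 holds -> n = 12 * 2 = 24.
Iteration 4: 24 < 29 holds -> n = 24 * 2 = 48.
Iteration 5: 48 < 29 fails; recursion stops.
SUM(n) = 3 + 6 + 12 + 24 + 48 = 93.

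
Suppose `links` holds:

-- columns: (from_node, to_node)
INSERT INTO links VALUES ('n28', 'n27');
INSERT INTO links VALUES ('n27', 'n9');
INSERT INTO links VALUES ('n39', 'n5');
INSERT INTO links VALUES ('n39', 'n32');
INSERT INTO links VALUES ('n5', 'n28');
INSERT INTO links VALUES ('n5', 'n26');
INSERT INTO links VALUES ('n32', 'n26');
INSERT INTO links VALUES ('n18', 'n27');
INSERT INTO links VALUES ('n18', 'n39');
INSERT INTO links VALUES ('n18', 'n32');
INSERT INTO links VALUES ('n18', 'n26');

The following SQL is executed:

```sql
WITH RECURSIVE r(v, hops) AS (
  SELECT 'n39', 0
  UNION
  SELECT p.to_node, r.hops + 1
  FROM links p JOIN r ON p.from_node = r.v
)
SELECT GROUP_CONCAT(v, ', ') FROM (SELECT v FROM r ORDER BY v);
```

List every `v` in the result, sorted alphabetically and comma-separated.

Base: (n39, hops=0).
Iteration 1: edges from {n39} -> (n32, hops=1), (n5, hops=1).
Iteration 2: edges from {n32,n5} -> (n26, hops=2), (n28, hops=2). [UNION drops 1 duplicate row(s)]
Iteration 3: edges from {n26,n28} -> (n27, hops=3).
Iteration 4: edges from {n27} -> (n9, hops=4).
Iteration 5: no outgoing edges from {n9}; recursion stops.

n26, n27, n28, n32, n39, n5, n9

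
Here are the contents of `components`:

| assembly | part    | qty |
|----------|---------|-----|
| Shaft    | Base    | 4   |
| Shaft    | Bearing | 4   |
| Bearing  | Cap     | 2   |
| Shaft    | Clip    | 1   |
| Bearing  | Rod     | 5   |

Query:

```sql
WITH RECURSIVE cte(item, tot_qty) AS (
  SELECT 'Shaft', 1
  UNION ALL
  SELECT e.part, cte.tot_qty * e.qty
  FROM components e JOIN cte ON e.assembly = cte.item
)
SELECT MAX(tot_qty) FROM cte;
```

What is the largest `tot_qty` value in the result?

20

Base: (Shaft, tot_qty=1).
Iteration 1: components of {Shaft} -> Base = 1*4 = 4, Bearing = 1*4 = 4, Clip = 1*1 = 1.
Iteration 2: components of {Base,Bearing,Clip} -> Cap = 4*2 = 8, Rod = 4*5 = 20.
Iteration 3: no further components; recursion stops.
tot_qty values: 1, 4, 4, 1, 8, 20; the maximum is 20.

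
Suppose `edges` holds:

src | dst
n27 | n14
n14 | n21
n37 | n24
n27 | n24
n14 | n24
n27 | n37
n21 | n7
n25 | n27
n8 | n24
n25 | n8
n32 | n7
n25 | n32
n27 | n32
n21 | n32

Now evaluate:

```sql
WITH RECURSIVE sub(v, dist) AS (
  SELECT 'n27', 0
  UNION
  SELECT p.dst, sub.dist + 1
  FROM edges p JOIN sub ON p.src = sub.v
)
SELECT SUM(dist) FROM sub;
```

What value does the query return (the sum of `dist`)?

Base: (n27, dist=0).
Iteration 1: edges from {n27} -> (n14, dist=1), (n24, dist=1), (n32, dist=1), (n37, dist=1).
Iteration 2: edges from {n14,n24,n32,n37} -> (n21, dist=2), (n24, dist=2), (n7, dist=2). [UNION drops 1 duplicate row(s)]
Iteration 3: edges from {n21,n24,n7} -> (n32, dist=3), (n7, dist=3).
Iteration 4: edges from {n32,n7} -> (n7, dist=4).
Iteration 5: no outgoing edges from {n7}; recursion stops.
SUM(dist) = 0 + 1 + 1 + 1 + 1 + 2 + 2 + 2 + 3 + 3 + 4 = 20.

20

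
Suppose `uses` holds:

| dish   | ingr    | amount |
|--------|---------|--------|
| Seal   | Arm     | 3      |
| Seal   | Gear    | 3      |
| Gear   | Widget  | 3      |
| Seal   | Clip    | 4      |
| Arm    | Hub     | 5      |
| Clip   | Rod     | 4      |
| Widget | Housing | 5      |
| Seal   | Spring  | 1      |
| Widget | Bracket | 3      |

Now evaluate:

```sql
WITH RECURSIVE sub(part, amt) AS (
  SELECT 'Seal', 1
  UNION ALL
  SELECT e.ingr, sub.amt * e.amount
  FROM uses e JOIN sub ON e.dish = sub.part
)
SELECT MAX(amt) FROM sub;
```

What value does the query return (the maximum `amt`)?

Base: (Seal, amt=1).
Iteration 1: components of {Seal} -> Arm = 1*3 = 3, Clip = 1*4 = 4, Gear = 1*3 = 3, Spring = 1*1 = 1.
Iteration 2: components of {Arm,Clip,Gear,Spring} -> Hub = 3*5 = 15, Rod = 4*4 = 16, Widget = 3*3 = 9.
Iteration 3: components of {Hub,Rod,Widget} -> Bracket = 9*3 = 27, Housing = 9*5 = 45.
Iteration 4: no further components; recursion stops.
amt values: 1, 3, 3, 4, 1, 15, 9, 16, 45, 27; the maximum is 45.

45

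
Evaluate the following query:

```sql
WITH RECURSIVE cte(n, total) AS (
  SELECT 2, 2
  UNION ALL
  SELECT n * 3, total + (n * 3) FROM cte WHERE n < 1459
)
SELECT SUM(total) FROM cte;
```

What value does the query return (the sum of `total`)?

Base: n=2, total=2.
Iteration 1: 2 < 1459 holds -> n = 2 * 3 = 6, total = 2 + 6 = 8.
Iteration 2: 6 < 1459 holds -> n = 6 * 3 = 18, total = 8 + 18 = 26.
Iteration 3: 18 < 1459 holds -> n = 18 * 3 = 54, total = 26 + 54 = 80.
Iteration 4: 54 < 1459 holds -> n = 54 * 3 = 162, total = 80 + 162 = 242.
Iteration 5: 162 < 1459 holds -> n = 162 * 3 = 486, total = 242 + 486 = 728.
Iteration 6: 486 < 1459 holds -> n = 486 * 3 = 1458, total = 728 + 1458 = 2186.
Iteration 7: 1458 < 1459 holds -> n = 1458 * 3 = 4374, total = 2186 + 4374 = 6560.
Iteration 8: 4374 < 1459 fails; recursion stops.
SUM(total) = 2 + 8 + 26 + 80 + 242 + 728 + 2186 + 6560 = 9832.

9832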